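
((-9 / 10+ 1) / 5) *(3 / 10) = 3 / 500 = 0.01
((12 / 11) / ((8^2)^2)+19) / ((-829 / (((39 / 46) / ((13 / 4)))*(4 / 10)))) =-642057 / 268463360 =-0.00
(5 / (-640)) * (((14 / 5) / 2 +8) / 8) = -47 / 5120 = -0.01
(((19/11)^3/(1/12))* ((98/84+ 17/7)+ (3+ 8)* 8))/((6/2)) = 52773146/27951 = 1888.06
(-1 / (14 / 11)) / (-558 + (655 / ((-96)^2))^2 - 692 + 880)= 467140608 / 219977755865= 0.00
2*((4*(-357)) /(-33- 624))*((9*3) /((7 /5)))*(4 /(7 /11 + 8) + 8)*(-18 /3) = -5904576 /1387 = -4257.08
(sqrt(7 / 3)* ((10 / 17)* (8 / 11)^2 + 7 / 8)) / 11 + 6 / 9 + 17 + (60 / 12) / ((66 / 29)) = 19519* sqrt(21) / 543048 + 437 / 22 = 20.03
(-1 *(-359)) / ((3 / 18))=2154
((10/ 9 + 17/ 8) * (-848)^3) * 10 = -177604305920/ 9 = -19733811768.89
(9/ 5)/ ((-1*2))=-9/ 10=-0.90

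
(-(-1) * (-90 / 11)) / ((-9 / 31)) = 310 / 11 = 28.18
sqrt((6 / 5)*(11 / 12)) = sqrt(110) / 10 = 1.05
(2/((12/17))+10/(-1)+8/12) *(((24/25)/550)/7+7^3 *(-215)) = 46136715469/96250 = 479342.50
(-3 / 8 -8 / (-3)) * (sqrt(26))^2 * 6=715 / 2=357.50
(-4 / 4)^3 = -1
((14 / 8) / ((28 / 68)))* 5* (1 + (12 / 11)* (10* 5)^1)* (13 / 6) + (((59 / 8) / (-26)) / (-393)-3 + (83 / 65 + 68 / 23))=88193027459 / 34468720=2558.64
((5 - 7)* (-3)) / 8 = 3 / 4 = 0.75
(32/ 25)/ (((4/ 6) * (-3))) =-16/ 25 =-0.64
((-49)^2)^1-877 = 1524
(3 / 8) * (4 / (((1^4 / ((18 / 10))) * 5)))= 27 / 50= 0.54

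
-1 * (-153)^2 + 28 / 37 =-866105 / 37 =-23408.24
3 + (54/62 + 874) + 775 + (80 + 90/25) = 269153/155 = 1736.47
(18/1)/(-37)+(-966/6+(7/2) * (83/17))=-181653/1258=-144.40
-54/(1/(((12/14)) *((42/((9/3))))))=-648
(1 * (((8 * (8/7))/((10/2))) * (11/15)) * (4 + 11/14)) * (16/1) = 377344/3675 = 102.68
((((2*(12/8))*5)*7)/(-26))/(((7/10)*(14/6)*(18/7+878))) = -225/80132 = -0.00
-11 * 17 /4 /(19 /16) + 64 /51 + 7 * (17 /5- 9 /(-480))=-2198819 /155040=-14.18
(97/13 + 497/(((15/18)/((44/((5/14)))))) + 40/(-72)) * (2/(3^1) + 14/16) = 994092431/8775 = 113286.89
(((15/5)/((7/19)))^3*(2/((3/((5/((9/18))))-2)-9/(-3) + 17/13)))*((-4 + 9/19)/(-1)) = 56597580/38759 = 1460.24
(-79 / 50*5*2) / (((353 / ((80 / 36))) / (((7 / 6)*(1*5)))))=-5530 / 9531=-0.58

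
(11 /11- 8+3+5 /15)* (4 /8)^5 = -11 /96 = -0.11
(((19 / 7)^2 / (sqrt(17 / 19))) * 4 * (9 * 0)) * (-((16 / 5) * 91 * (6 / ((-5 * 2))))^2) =0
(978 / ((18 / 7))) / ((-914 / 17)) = -19397 / 2742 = -7.07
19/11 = 1.73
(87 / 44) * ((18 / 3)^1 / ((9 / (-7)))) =-203 / 22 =-9.23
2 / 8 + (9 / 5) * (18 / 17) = 733 / 340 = 2.16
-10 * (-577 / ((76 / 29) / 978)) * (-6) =-245473110 / 19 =-12919637.37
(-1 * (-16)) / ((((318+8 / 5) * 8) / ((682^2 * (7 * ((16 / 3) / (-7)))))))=-37209920 / 2397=-15523.54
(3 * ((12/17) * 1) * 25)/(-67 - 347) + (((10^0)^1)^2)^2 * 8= 3078/391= 7.87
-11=-11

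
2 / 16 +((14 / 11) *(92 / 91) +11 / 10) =14367 / 5720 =2.51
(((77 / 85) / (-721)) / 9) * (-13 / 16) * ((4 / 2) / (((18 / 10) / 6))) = 143 / 189108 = 0.00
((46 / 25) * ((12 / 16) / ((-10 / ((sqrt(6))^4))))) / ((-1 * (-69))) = -9 / 125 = -0.07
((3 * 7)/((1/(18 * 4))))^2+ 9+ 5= 2286158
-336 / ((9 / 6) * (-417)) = 224 / 417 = 0.54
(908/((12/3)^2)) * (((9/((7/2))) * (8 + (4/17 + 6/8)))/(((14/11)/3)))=41193009/13328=3090.71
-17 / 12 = -1.42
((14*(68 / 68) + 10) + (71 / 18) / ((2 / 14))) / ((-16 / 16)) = -929 / 18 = -51.61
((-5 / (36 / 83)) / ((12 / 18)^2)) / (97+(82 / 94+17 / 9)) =-175545 / 675184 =-0.26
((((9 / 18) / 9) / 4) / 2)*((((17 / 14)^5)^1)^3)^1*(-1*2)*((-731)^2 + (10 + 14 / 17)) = -169955358416435956303801 / 1244544764462497792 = -136560.26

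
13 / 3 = 4.33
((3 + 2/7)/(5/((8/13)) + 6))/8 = 23/791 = 0.03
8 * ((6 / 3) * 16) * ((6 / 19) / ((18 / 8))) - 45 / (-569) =1167877 / 32433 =36.01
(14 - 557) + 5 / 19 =-10312 / 19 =-542.74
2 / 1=2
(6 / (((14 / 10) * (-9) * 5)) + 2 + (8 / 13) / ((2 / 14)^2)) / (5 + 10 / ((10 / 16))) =8752 / 5733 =1.53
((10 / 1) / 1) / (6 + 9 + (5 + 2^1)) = 0.45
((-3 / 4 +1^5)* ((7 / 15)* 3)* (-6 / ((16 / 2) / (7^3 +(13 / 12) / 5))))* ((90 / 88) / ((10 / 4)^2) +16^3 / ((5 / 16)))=-20783835331 / 17600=-1180899.73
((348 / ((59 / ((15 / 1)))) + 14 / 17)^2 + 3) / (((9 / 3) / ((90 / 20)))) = 24075259149 / 2012018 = 11965.73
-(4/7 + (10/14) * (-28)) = 136/7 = 19.43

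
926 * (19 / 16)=8797 / 8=1099.62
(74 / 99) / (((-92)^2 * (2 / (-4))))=-37 / 209484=-0.00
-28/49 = -4/7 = -0.57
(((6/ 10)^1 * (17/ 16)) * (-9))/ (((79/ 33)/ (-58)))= 439263/ 3160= 139.01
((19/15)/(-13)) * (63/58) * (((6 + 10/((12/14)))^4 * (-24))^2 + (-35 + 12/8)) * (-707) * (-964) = -36118941919165134678383/91611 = -394264246860804212.14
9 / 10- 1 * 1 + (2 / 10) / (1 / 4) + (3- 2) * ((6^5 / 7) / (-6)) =-12911 / 70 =-184.44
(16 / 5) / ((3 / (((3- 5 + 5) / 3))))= 16 / 15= 1.07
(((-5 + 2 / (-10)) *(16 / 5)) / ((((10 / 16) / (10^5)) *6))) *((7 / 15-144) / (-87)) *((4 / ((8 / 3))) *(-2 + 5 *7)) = -36237712.18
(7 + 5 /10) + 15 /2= 15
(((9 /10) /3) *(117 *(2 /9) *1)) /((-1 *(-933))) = 13 /1555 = 0.01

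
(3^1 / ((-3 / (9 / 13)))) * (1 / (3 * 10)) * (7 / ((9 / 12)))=-14 / 65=-0.22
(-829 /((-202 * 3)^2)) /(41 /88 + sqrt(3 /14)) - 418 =-5800034768 /13863159 + 802472 * sqrt(42) /13863159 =-418.00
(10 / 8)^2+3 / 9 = 91 / 48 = 1.90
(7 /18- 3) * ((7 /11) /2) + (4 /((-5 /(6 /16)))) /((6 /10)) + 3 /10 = -2041 /1980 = -1.03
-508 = -508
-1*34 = -34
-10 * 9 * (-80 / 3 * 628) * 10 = 15072000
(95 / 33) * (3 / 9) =95 / 99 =0.96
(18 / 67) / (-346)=-9 / 11591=-0.00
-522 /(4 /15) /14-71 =-5903 /28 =-210.82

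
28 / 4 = 7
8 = 8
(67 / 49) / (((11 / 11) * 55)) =67 / 2695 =0.02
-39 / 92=-0.42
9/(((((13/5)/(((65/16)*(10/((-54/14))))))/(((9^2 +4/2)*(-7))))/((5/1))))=2541875/24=105911.46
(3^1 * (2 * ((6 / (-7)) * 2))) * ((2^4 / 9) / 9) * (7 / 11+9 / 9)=-256 / 77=-3.32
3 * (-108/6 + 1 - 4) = -63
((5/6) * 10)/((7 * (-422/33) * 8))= -275/23632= -0.01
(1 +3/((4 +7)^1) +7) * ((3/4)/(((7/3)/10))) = 585/22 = 26.59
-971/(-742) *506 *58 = 14248454/371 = 38405.54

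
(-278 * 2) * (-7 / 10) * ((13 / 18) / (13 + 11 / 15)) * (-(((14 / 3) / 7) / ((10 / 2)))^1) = -12649 / 4635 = -2.73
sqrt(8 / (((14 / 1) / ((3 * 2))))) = 2 * sqrt(42) / 7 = 1.85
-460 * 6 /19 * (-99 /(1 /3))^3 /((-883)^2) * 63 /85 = 911064186648 /251839547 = 3617.64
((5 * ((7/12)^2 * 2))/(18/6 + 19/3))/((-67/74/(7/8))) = -0.35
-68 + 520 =452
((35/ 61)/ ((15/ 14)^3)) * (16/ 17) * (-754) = -231725312/ 699975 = -331.05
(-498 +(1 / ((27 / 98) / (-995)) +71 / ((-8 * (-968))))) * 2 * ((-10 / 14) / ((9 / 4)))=4296206735 / 1646568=2609.19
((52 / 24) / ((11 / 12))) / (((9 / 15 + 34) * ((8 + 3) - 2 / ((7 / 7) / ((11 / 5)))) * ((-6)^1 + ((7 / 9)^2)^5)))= -755469953550 / 432020092809481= -0.00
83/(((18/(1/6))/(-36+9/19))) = -2075/76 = -27.30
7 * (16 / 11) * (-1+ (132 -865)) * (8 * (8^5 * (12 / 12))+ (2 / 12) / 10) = -323255029832 / 165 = -1959121392.92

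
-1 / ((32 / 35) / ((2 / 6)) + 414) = -35 / 14586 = -0.00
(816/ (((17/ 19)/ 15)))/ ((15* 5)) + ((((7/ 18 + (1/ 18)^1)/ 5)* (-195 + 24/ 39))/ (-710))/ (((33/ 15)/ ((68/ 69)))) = 5750515528/ 31525065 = 182.41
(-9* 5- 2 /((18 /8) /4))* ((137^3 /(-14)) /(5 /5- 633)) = -1123681261 /79632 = -14110.93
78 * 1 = 78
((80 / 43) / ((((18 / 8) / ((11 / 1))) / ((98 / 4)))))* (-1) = -86240 / 387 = -222.84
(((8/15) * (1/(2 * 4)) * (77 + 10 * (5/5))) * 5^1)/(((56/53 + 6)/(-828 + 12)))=-36888/11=-3353.45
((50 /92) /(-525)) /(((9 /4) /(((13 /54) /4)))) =-13 /469476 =-0.00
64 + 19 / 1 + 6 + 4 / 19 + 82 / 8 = 7559 / 76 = 99.46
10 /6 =5 /3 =1.67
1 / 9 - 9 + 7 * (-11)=-773 / 9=-85.89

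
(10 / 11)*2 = 20 / 11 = 1.82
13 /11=1.18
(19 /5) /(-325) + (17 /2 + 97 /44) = 764539 /71500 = 10.69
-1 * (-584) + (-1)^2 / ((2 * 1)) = 1169 / 2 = 584.50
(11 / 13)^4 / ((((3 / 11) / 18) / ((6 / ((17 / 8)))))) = 46382688 / 485537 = 95.53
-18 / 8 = -9 / 4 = -2.25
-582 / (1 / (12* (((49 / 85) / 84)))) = -4074 / 85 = -47.93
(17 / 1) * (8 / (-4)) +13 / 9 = -293 / 9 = -32.56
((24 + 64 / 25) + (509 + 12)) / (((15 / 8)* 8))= 4563 / 125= 36.50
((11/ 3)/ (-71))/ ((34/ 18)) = -33/ 1207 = -0.03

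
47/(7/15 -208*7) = -705/21833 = -0.03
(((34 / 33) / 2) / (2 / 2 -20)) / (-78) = 17 / 48906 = 0.00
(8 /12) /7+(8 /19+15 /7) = 1061 /399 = 2.66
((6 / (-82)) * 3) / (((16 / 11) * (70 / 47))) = -4653 / 45920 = -0.10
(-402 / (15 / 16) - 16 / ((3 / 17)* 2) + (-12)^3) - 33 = -33527 / 15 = -2235.13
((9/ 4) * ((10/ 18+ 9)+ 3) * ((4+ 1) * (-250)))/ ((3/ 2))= -70625/ 3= -23541.67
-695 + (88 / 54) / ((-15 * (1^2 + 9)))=-1407397 / 2025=-695.01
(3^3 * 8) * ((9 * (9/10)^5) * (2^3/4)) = 14348907/6250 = 2295.83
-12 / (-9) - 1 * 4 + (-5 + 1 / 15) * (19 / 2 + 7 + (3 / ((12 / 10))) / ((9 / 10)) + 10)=-19859 / 135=-147.10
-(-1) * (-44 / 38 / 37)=-22 / 703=-0.03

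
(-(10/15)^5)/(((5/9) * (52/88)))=-704/1755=-0.40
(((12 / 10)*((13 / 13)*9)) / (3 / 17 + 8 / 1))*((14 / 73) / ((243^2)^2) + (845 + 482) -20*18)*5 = 6386.37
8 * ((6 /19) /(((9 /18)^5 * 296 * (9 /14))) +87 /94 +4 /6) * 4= 1739600 /33041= 52.65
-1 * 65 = -65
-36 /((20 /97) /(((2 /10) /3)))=-291 /25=-11.64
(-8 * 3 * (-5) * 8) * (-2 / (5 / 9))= -3456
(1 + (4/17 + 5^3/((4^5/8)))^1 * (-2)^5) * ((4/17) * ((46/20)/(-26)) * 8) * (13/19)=118174/27455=4.30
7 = 7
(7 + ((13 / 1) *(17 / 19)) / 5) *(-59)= -52274 / 95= -550.25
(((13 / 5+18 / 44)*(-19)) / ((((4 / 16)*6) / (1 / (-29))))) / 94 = 6289 / 449790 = 0.01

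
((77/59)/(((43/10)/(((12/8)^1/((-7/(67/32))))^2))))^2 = 4937528423025/1322808323866624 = 0.00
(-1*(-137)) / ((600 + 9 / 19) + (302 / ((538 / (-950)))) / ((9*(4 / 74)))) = -6301863 / 22801486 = -0.28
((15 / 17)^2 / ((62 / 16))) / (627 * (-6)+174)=-150 / 2678741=-0.00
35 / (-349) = -35 / 349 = -0.10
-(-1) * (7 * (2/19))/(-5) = -0.15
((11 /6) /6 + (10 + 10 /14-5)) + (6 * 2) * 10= 126.02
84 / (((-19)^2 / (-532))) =-2352 / 19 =-123.79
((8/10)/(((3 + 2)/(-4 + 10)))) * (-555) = -532.80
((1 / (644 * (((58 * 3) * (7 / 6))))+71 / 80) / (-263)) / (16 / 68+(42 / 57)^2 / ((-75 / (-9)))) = -71204941405 / 6339585830144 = -0.01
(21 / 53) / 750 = 7 / 13250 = 0.00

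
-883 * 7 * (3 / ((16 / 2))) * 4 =-18543 / 2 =-9271.50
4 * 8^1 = 32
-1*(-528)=528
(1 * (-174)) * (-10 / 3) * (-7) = -4060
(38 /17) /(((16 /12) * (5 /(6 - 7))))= -57 /170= -0.34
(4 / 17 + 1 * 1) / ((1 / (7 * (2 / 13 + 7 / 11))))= 16611 / 2431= 6.83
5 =5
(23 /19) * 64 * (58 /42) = 42688 /399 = 106.99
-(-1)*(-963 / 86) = -963 / 86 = -11.20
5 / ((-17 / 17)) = -5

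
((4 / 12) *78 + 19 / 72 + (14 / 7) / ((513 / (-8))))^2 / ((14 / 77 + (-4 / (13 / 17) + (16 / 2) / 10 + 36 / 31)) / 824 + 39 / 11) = 26460962869221595 / 136185961541904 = 194.30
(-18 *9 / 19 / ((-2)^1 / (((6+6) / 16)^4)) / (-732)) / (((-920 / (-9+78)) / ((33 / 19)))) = 216513 / 901980160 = 0.00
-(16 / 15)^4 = -65536 / 50625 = -1.29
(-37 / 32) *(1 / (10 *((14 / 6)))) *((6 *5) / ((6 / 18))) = -999 / 224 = -4.46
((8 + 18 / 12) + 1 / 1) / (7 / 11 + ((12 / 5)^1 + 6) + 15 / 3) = 1155 / 1544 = 0.75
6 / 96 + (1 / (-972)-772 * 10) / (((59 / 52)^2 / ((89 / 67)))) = -7223320764623 / 906786576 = -7965.84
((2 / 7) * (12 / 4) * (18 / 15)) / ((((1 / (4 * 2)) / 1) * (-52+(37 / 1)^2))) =96 / 15365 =0.01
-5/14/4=-5/56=-0.09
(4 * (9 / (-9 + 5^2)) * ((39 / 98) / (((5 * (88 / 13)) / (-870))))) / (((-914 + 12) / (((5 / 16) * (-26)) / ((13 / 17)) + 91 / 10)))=-24215841 / 622307840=-0.04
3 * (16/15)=16/5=3.20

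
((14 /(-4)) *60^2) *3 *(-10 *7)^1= 2646000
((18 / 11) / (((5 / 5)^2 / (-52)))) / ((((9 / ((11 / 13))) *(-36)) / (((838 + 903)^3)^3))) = 293913094773895745447782370522 / 9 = 32657010530432860605309150000.00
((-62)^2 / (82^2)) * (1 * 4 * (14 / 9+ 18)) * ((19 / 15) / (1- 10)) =-12854336 / 2042415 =-6.29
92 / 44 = 23 / 11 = 2.09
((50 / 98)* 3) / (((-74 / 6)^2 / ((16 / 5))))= 2160 / 67081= 0.03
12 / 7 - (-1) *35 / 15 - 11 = -146 / 21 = -6.95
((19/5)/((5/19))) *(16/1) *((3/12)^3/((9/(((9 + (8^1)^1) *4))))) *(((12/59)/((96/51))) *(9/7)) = 312987/82600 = 3.79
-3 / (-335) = 3 / 335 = 0.01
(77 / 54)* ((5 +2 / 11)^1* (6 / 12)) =133 / 36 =3.69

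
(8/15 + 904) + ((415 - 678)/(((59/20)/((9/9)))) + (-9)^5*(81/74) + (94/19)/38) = -1508806629967/23641890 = -63819.21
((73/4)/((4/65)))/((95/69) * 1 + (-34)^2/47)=15388035/1347664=11.42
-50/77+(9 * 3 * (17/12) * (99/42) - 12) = 6821/88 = 77.51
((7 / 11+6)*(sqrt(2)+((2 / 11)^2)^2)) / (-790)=-0.01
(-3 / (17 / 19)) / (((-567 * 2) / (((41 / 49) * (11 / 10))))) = 8569 / 3148740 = 0.00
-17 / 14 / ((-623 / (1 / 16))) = 17 / 139552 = 0.00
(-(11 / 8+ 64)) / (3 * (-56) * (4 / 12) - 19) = 523 / 600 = 0.87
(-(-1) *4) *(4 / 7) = 16 / 7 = 2.29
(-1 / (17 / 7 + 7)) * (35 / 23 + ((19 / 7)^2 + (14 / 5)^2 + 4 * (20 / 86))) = -10697353 / 5711475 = -1.87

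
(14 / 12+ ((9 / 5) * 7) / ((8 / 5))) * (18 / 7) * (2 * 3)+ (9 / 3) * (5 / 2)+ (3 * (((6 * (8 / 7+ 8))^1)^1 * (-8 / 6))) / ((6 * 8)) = 997 / 7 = 142.43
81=81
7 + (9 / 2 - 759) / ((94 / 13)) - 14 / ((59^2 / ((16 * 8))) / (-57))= -44502709 / 654428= -68.00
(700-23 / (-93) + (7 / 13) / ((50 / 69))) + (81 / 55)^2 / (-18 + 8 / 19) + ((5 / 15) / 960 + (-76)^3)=-51394448433130703 / 117265262400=-438275.13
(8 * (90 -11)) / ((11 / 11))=632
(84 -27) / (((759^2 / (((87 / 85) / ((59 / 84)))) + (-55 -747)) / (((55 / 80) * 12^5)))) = 879766272 / 35594879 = 24.72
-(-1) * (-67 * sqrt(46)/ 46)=-67 * sqrt(46)/ 46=-9.88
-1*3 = -3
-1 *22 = -22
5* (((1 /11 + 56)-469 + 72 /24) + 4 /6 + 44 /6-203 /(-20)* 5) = -77255 /44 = -1755.80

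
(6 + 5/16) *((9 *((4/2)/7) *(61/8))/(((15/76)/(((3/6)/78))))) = 117059/29120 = 4.02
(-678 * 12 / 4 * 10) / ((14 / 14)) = -20340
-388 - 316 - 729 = -1433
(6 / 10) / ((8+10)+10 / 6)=9 / 295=0.03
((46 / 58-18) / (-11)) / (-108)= -499 / 34452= -0.01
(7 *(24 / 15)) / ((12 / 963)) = 4494 / 5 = 898.80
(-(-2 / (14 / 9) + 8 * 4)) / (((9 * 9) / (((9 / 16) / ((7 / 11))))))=-2365 / 7056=-0.34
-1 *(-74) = 74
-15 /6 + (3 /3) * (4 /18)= -41 /18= -2.28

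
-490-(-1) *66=-424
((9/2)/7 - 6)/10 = -15/28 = -0.54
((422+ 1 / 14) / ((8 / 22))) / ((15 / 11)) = 714989 / 840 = 851.18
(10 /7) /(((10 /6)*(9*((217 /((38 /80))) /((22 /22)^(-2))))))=19 /91140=0.00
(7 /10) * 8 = 28 /5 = 5.60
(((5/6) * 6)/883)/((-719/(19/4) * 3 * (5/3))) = -19/2539508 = -0.00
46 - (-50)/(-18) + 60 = 929/9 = 103.22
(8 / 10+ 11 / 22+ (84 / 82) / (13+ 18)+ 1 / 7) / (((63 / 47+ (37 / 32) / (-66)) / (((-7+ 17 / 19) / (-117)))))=251999465344 / 4328652828045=0.06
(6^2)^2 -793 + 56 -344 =215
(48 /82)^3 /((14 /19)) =131328 /482447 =0.27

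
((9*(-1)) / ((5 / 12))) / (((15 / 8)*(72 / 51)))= -204 / 25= -8.16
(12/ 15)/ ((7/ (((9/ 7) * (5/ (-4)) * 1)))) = -9/ 49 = -0.18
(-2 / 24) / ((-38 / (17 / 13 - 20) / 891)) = -72171 / 1976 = -36.52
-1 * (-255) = 255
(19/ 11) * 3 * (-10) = -570/ 11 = -51.82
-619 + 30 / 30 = -618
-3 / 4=-0.75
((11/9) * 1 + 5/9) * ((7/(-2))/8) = -7/9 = -0.78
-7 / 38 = -0.18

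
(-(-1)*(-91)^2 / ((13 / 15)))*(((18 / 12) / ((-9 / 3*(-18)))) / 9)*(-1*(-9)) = 3185 / 12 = 265.42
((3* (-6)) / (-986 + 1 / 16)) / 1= 288 / 15775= 0.02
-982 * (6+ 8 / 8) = -6874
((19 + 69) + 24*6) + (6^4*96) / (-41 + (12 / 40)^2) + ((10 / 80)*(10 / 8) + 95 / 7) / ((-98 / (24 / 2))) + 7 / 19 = -1198904598905 / 426576752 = -2810.52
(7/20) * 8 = 14/5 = 2.80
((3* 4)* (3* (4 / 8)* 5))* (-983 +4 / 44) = -88461.82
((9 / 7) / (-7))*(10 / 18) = -5 / 49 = -0.10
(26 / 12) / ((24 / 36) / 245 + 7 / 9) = 9555 / 3442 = 2.78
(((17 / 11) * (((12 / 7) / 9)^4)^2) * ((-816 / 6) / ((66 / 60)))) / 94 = -757596160 / 215098601186007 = -0.00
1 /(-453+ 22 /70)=-35 /15844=-0.00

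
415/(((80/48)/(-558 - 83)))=-159609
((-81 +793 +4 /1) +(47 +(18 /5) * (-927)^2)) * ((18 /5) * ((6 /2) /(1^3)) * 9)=7519264182 /25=300770567.28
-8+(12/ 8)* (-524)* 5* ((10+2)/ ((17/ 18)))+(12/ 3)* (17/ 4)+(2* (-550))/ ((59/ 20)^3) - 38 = -174592977367/ 3491443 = -50005.97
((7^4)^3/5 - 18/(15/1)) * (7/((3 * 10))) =19377802073/30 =645926735.77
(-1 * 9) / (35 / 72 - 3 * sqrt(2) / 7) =1111320 / 33287 + 979776 * sqrt(2) / 33287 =75.01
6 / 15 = 2 / 5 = 0.40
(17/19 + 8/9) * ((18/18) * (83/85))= 5063/2907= 1.74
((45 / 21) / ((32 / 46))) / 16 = 345 / 1792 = 0.19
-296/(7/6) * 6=-10656/7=-1522.29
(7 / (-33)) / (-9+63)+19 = 33851 / 1782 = 19.00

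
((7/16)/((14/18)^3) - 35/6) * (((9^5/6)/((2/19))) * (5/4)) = -7188461235/12544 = -573059.73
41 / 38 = 1.08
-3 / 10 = -0.30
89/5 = 17.80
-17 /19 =-0.89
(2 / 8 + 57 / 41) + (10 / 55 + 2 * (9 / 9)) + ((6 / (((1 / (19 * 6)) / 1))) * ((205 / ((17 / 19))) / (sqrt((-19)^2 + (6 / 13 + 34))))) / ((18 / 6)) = 6895 / 1804 + 888060 * sqrt(66833) / 87397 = 2630.71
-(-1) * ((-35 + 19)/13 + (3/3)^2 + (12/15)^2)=133/325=0.41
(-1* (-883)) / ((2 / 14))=6181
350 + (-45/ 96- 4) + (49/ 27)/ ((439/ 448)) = 131761085/ 379296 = 347.38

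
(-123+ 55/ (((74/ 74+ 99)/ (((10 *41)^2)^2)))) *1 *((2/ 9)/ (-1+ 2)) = 31083370754/ 9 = 3453707861.56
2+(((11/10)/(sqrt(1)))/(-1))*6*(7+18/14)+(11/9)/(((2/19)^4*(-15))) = -2166265/3024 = -716.36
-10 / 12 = -5 / 6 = -0.83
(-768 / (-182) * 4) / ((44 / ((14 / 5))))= 768 / 715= 1.07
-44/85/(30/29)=-0.50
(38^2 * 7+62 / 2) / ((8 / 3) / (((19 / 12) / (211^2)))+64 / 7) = 0.14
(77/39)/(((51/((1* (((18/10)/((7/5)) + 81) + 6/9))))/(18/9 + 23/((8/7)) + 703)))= 4275337/1836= 2328.61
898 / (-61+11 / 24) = -21552 / 1453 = -14.83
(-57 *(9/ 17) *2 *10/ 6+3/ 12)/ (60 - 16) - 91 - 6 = -99.28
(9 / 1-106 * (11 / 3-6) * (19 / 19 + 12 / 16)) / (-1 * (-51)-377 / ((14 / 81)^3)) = -3637172 / 600639939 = -0.01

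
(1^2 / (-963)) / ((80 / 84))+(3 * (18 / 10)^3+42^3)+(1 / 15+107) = 11911116133 / 160500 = 74212.56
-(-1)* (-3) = -3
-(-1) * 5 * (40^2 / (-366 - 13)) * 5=-40000 / 379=-105.54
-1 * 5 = -5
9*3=27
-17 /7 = -2.43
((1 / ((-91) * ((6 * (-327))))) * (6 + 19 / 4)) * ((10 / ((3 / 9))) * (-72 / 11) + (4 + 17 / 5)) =-446899 / 39279240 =-0.01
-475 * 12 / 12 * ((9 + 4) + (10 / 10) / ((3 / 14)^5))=-256966925 / 243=-1057477.06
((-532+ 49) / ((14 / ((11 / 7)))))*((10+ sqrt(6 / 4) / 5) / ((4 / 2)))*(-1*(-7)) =-3795 / 2-759*sqrt(6) / 40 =-1943.98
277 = 277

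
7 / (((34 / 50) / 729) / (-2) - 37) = -255150 / 1348667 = -0.19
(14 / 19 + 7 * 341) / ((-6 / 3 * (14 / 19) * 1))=-6481 / 4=-1620.25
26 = 26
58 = 58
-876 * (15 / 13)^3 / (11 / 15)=-44347500 / 24167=-1835.04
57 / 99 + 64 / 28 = 2.86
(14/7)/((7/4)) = 8/7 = 1.14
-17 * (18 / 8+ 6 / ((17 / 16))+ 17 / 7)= -4915 / 28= -175.54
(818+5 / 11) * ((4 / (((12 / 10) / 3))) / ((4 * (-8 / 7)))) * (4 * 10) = -1575525 / 22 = -71614.77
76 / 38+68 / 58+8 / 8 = 121 / 29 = 4.17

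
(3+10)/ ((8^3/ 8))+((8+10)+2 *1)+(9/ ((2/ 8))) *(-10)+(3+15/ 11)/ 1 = -236145/ 704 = -335.43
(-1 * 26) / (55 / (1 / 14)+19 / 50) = -100 / 2963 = -0.03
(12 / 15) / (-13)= -4 / 65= -0.06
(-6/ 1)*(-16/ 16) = 6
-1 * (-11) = 11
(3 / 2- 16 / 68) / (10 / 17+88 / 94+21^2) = 2021 / 707154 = 0.00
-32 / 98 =-0.33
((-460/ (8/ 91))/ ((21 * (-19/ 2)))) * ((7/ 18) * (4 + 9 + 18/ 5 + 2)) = 64883/ 342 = 189.72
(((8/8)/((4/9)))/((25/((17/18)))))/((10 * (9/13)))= 221/18000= 0.01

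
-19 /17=-1.12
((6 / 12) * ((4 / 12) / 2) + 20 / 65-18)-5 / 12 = -703 / 39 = -18.03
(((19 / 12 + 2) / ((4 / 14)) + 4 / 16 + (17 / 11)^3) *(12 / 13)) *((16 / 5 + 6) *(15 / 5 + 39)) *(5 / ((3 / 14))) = 2373592732 / 17303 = 137178.10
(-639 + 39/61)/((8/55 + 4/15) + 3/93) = -199178100/138653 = -1436.52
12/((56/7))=1.50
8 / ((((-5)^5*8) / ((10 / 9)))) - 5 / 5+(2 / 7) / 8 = -151931 / 157500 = -0.96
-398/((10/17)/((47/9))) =-159001/45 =-3533.36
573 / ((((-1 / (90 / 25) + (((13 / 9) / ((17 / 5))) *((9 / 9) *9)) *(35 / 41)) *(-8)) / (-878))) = 1577954331 / 74930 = 21059.05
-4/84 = -1/21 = -0.05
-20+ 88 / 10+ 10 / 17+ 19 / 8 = -5601 / 680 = -8.24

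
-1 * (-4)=4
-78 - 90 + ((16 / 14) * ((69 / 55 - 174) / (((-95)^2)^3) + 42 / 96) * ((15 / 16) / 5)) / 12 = -167.99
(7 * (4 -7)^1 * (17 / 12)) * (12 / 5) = -357 / 5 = -71.40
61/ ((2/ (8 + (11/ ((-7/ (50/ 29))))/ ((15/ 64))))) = -66124/ 609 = -108.58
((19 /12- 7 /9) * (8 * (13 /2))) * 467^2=82219553 /9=9135505.89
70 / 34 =35 / 17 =2.06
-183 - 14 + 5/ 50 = -1969/ 10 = -196.90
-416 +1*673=257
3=3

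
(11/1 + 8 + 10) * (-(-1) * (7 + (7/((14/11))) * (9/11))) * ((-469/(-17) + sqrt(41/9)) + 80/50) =667 * sqrt(41)/6 + 1654827/170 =10446.09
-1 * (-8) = 8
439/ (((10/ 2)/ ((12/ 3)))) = 1756/ 5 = 351.20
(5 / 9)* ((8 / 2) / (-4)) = -5 / 9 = -0.56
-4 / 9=-0.44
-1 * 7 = -7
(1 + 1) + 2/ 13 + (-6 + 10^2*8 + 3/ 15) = 51763/ 65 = 796.35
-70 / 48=-35 / 24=-1.46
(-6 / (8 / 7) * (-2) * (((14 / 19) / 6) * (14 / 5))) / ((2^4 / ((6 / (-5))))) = -1029 / 3800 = -0.27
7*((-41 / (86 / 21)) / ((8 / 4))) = -6027 / 172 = -35.04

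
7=7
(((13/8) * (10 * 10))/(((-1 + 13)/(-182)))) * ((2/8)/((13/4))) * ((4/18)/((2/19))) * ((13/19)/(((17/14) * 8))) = -207025/7344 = -28.19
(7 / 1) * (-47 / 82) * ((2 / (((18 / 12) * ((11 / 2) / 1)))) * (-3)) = 1316 / 451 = 2.92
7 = 7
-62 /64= -31 /32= -0.97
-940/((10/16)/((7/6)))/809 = -5264/2427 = -2.17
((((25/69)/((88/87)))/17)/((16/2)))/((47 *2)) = 725/25874816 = 0.00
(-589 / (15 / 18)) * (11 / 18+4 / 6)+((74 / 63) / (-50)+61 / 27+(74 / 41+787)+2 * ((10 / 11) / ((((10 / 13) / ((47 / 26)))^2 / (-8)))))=-410042126 / 2130975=-192.42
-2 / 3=-0.67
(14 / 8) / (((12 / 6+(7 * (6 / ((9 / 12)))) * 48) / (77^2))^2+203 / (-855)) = -55.41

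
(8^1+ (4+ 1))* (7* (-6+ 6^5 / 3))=235326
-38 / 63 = -0.60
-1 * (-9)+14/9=95/9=10.56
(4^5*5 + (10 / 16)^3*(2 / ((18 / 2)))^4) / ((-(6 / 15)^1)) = -5374771825 / 419904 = -12800.00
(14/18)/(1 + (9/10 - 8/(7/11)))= -490/6723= -0.07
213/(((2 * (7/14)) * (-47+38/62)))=-4.59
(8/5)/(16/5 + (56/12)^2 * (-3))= -6/233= -0.03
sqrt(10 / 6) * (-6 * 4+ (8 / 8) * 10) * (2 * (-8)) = 224 * sqrt(15) / 3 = 289.18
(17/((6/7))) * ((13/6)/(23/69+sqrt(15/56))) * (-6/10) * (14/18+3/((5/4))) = 3097094/17775 - 221221 * sqrt(210)/11850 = -96.29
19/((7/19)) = 51.57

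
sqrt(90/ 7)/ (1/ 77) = 33 *sqrt(70) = 276.10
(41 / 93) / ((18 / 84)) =574 / 279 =2.06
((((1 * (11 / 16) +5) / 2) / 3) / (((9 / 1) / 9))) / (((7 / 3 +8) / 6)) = 273 / 496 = 0.55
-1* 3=-3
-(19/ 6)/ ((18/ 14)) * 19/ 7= -361/ 54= -6.69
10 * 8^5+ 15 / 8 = 2621455 / 8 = 327681.88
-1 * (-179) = 179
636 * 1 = 636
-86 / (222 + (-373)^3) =0.00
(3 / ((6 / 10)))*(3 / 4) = 15 / 4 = 3.75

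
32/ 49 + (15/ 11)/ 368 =130271/ 198352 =0.66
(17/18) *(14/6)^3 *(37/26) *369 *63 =61919389/156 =396919.16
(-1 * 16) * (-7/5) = 112/5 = 22.40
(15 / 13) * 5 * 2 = 150 / 13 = 11.54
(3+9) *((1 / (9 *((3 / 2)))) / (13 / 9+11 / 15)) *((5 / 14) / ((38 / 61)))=1525 / 6517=0.23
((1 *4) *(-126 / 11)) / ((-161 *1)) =0.28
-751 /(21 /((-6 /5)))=1502 /35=42.91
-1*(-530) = 530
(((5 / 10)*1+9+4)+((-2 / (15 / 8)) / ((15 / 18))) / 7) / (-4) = -4661 / 1400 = -3.33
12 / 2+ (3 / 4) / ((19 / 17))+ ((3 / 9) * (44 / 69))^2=21871579 / 3256524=6.72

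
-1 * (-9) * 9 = 81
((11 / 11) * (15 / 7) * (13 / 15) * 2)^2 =676 / 49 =13.80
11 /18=0.61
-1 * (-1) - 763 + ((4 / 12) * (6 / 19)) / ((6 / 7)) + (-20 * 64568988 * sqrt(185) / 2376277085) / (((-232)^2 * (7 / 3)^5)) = -43427 / 57 - 3922566021 * sqrt(185) / 26870346257397916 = -761.88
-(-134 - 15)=149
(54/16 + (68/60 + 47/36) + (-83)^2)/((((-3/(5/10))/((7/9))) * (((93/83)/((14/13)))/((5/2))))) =-10094834911/4700592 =-2147.57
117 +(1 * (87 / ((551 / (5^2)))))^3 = 1224378 / 6859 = 178.51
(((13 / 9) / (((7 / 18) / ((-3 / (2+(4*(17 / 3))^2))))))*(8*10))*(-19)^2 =-10136880 / 16247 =-623.92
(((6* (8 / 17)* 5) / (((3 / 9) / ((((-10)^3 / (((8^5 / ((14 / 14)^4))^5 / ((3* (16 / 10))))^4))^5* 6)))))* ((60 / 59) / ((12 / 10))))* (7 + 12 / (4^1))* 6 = -0.00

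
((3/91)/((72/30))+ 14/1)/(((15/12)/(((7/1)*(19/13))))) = 96919/845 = 114.70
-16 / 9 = -1.78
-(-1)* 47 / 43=47 / 43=1.09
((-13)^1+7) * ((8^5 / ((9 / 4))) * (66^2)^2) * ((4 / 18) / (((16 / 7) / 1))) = -161198112768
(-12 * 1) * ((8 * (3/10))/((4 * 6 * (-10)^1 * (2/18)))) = 27/25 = 1.08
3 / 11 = 0.27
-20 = -20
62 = 62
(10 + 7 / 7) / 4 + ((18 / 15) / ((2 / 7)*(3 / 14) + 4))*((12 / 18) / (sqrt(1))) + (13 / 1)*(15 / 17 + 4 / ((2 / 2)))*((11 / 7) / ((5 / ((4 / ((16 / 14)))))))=72.76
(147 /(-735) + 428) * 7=14973 /5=2994.60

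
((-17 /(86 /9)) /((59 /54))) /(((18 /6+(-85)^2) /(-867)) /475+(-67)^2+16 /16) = -0.00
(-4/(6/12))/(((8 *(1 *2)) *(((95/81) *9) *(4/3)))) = -27/760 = -0.04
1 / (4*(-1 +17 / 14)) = 7 / 6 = 1.17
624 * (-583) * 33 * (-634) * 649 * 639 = 3156471679911264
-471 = -471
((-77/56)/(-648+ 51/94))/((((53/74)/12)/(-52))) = -1989416/1075211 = -1.85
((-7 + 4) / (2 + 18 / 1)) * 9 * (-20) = 27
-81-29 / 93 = -7562 / 93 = -81.31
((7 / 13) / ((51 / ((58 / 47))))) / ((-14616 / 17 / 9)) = -1 / 7332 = -0.00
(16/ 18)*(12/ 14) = 16/ 21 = 0.76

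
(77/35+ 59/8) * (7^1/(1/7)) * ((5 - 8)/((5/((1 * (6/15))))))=-56301/500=-112.60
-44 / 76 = -11 / 19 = -0.58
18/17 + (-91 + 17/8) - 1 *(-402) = 42729/136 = 314.18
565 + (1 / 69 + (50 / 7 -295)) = 133867 / 483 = 277.16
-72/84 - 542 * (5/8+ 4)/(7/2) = -10039/14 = -717.07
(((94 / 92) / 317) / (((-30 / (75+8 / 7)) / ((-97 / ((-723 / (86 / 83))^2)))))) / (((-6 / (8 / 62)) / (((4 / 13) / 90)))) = -1382452924 / 11537312045000661675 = -0.00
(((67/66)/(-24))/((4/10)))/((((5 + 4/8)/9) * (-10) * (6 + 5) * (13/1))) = 67/553696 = 0.00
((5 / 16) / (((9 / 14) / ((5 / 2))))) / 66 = 175 / 9504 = 0.02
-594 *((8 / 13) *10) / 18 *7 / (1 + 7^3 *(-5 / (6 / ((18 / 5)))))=4620 / 3341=1.38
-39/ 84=-13/ 28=-0.46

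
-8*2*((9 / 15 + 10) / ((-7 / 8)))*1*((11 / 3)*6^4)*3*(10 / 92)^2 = 120890880 / 3703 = 32646.74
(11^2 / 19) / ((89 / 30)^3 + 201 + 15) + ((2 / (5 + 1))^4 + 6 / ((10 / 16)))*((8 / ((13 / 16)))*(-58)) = -5489.36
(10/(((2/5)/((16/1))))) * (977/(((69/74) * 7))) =28919200/483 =59874.12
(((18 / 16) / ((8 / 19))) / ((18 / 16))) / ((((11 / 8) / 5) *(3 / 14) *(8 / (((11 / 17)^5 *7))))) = 68153855 / 17038284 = 4.00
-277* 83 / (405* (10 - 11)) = 22991 / 405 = 56.77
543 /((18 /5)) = 905 /6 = 150.83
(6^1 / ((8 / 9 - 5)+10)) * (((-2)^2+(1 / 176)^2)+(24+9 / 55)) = 28.70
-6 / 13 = -0.46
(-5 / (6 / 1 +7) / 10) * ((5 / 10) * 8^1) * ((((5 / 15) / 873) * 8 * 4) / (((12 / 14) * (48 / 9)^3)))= -7 / 484224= -0.00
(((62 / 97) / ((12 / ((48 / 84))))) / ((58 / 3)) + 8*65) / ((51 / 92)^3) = 2657753250496 / 870676947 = 3052.51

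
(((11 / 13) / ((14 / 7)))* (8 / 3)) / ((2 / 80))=45.13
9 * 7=63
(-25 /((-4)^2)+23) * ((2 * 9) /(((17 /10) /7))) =1588.90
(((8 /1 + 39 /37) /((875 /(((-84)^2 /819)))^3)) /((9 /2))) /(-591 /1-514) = -548864 /315788712890625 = -0.00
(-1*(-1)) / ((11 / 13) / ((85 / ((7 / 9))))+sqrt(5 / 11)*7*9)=-1203345 / 280390066558+890127225*sqrt(55) / 280390066558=0.02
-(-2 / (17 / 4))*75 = 600 / 17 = 35.29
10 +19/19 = 11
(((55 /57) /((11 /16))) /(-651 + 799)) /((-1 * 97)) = -20 /204573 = -0.00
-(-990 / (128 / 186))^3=97558349092875 / 32768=2977244540.19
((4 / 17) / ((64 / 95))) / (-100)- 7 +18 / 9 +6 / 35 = -36801 / 7616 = -4.83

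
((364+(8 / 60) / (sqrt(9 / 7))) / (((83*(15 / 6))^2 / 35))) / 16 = 7*sqrt(7) / 3100050+637 / 34445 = 0.02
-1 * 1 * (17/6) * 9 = -51/2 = -25.50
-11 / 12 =-0.92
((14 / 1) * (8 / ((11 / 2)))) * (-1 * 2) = -448 / 11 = -40.73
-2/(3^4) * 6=-4/27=-0.15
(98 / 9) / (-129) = -98 / 1161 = -0.08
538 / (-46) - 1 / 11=-2982 / 253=-11.79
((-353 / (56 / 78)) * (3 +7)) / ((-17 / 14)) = 68835 / 17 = 4049.12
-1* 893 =-893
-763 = -763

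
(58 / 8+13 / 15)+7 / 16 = 2053 / 240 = 8.55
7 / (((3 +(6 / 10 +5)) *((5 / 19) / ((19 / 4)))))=2527 / 172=14.69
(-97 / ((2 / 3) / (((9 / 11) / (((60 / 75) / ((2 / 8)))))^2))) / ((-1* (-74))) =-589275 / 4584448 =-0.13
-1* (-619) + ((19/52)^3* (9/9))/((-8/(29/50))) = 34814341889/56243200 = 619.00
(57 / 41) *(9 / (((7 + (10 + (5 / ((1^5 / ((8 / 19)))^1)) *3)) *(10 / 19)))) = 185193 / 181630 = 1.02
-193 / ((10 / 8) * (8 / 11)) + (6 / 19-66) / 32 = -40727 / 190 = -214.35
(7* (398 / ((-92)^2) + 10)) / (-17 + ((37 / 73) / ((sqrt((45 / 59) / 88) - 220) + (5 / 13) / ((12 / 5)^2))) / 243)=-308918169596274954804394335 / 74671898586465398904932984 + 113190986756952* sqrt(6490) / 9333987323308174863116623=-4.14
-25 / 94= -0.27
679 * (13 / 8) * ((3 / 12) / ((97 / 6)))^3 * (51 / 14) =17901 / 1204352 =0.01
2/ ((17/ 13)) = 26/ 17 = 1.53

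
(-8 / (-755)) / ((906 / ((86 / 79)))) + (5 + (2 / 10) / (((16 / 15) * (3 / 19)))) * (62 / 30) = 1105626151 / 86461392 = 12.79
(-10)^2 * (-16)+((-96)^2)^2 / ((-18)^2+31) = 84366656 / 355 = 237652.55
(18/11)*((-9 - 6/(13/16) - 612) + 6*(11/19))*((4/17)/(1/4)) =-44453664/46189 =-962.43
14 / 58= 7 / 29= 0.24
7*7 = 49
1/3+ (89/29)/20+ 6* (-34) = -354113/1740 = -203.51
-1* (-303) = 303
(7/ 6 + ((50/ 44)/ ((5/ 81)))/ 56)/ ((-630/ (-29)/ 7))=160283/ 332640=0.48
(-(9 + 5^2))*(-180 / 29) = 6120 / 29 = 211.03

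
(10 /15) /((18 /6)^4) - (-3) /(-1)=-727 /243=-2.99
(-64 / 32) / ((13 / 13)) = -2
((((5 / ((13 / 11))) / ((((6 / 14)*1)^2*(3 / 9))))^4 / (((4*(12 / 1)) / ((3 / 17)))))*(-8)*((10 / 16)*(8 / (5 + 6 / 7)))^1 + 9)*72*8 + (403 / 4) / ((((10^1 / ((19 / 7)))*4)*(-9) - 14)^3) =-5110337712310761095058627233 / 15497156696910269472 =-329759698.01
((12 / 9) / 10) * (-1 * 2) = -4 / 15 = -0.27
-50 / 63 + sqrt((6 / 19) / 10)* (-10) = -2* sqrt(285) / 19 - 50 / 63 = -2.57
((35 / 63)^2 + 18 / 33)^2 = 579121 / 793881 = 0.73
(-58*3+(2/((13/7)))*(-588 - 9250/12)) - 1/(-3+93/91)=-3830237/2340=-1636.85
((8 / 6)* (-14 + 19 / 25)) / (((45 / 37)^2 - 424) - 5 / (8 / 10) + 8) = 0.04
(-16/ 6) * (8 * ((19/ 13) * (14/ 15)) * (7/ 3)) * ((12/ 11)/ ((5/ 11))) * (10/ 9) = -953344/ 5265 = -181.07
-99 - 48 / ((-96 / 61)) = -137 / 2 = -68.50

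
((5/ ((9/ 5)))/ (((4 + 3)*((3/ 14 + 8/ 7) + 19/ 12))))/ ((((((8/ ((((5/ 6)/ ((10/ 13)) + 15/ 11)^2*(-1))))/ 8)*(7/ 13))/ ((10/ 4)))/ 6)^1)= -686375/ 30492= -22.51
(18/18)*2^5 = 32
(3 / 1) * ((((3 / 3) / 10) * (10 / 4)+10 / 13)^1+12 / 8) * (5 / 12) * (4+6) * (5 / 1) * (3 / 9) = 16375 / 312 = 52.48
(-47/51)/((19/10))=-470/969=-0.49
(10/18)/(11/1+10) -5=-940/189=-4.97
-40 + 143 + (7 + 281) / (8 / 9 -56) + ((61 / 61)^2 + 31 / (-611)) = 1869921 / 18941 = 98.72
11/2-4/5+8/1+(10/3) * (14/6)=1843/90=20.48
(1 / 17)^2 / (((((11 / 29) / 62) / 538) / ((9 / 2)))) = 4352958 / 3179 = 1369.29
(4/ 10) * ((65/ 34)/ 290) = 13/ 4930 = 0.00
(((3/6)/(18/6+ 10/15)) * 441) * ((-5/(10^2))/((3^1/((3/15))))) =-441/2200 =-0.20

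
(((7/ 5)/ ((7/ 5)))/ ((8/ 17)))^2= 289/ 64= 4.52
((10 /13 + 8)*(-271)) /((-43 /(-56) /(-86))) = 3460128 /13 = 266163.69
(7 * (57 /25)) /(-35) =-57 /125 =-0.46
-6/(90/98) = -98/15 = -6.53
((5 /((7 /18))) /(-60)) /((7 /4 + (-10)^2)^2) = -24 /1159543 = -0.00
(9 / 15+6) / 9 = 11 / 15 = 0.73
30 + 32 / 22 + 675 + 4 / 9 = 69983 / 99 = 706.90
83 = 83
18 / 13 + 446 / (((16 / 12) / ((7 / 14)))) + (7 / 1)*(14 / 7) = 9497 / 52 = 182.63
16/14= 8/7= 1.14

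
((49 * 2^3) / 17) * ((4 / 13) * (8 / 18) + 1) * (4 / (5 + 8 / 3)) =208544 / 15249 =13.68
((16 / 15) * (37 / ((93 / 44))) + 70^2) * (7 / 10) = 24015418 / 6975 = 3443.07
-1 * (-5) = 5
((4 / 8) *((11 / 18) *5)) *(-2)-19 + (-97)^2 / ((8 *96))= -22589 / 2304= -9.80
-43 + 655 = 612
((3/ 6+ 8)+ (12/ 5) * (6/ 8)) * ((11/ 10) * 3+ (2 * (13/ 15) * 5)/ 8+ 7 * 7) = 329909/ 600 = 549.85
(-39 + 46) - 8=-1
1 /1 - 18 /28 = 5 /14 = 0.36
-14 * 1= -14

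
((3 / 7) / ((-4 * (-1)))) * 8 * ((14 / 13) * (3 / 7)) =36 / 91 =0.40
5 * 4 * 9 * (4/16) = 45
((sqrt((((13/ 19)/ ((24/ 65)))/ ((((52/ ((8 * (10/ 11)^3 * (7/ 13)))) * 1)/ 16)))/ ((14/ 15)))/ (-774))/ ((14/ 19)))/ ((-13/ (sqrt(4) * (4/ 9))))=200 * sqrt(1045)/ 38351313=0.00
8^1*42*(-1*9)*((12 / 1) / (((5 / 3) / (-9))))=979776 / 5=195955.20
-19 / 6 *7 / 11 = -133 / 66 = -2.02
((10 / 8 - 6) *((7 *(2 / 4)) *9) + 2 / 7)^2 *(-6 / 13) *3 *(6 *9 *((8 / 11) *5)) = -84976819335 / 14014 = -6063709.10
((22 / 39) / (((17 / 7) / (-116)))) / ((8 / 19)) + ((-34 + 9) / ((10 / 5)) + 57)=-25847 / 1326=-19.49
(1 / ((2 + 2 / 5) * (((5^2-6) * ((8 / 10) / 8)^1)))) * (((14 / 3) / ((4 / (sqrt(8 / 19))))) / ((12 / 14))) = 1225 * sqrt(38) / 38988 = 0.19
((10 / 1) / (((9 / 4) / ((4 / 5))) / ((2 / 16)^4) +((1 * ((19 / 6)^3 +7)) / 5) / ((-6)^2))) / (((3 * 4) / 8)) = 259200 / 447905971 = 0.00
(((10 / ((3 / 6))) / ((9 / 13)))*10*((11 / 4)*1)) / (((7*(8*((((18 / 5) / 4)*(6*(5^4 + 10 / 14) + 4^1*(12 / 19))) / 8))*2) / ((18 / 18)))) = 339625 / 20236068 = 0.02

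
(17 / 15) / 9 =0.13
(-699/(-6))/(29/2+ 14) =4.09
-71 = -71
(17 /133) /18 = 17 /2394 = 0.01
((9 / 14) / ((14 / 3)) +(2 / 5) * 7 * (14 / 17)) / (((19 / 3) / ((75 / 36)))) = 0.80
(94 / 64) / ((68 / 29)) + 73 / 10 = 86239 / 10880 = 7.93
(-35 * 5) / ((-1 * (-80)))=-2.19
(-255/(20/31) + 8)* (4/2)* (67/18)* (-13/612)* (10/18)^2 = 33729475/1784592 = 18.90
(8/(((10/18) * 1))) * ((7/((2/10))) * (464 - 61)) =203112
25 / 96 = 0.26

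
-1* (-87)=87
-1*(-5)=5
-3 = -3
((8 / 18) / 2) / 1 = 2 / 9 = 0.22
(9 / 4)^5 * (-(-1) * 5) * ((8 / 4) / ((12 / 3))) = 295245 / 2048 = 144.16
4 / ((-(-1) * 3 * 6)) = 2 / 9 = 0.22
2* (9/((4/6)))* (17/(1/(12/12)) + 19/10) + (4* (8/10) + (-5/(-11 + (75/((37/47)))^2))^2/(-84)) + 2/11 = 73105380579512058277/142316465158888944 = 513.68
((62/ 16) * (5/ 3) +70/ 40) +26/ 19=4367/ 456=9.58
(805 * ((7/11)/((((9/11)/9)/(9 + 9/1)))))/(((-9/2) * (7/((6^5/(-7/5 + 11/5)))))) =-31298400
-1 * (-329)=329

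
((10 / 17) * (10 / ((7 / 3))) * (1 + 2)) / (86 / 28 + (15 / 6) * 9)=900 / 3043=0.30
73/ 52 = 1.40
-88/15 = -5.87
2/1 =2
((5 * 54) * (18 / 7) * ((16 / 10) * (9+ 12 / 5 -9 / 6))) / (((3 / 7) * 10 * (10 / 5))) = 32076 / 25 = 1283.04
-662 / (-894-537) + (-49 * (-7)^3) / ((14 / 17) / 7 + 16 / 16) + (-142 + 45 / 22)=8911567343 / 598158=14898.35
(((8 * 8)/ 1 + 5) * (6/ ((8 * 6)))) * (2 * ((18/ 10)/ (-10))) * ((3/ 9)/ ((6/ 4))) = -69/ 100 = -0.69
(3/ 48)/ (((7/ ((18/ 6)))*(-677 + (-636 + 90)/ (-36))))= -9/ 222376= -0.00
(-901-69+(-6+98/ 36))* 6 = -17519/ 3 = -5839.67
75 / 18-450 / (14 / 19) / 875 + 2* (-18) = -47821 / 1470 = -32.53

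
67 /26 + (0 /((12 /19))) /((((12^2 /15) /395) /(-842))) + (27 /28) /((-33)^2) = 113537 /44044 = 2.58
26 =26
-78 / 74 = -39 / 37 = -1.05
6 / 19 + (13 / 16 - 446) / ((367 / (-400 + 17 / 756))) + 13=42046733767 / 84345408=498.51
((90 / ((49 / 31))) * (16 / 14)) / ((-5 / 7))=-4464 / 49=-91.10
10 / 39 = 0.26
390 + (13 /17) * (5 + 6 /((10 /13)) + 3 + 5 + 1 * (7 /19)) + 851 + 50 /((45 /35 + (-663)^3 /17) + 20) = 121823700929027 /96901766810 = 1257.19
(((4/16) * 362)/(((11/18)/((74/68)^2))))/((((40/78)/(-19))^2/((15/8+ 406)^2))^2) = 76219423487899140889272215554821/8333557760000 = 9146084503516915791.95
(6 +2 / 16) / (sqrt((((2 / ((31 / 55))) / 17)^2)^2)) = 13608721 / 96800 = 140.59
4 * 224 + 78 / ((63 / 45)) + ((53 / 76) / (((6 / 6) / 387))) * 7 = 1511351 / 532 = 2840.89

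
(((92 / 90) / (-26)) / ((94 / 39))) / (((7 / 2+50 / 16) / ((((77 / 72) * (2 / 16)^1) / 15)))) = -1771 / 80708400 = -0.00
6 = 6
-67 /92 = -0.73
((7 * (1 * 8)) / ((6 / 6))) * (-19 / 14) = -76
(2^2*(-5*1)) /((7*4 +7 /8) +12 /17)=-2720 /4023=-0.68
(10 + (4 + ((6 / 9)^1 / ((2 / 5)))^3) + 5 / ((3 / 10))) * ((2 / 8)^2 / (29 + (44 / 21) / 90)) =33355 / 438832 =0.08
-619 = -619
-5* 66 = -330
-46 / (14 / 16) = -368 / 7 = -52.57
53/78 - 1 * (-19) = 1535/78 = 19.68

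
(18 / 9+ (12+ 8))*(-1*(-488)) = 10736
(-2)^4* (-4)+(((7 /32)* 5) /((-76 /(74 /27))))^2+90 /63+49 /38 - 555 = -4650194020313 /7545581568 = -616.28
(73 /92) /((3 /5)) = 365 /276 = 1.32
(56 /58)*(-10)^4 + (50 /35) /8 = 9655.35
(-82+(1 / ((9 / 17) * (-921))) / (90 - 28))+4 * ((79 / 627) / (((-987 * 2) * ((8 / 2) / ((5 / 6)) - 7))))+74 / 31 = -30946512052711 / 388712671578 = -79.61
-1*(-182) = 182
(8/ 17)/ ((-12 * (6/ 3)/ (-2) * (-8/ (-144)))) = 12/ 17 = 0.71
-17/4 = -4.25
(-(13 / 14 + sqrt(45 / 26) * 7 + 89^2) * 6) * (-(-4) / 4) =-332721 / 7 - 63 * sqrt(130) / 13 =-47586.83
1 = 1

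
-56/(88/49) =-343/11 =-31.18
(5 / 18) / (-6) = -5 / 108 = -0.05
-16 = -16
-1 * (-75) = 75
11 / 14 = 0.79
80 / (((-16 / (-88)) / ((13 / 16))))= 715 / 2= 357.50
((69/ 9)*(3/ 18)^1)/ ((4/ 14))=161/ 36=4.47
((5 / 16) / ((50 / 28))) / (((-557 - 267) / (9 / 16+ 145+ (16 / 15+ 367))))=-862897 / 7910400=-0.11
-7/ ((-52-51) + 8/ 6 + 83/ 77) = 1617/ 23236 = 0.07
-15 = -15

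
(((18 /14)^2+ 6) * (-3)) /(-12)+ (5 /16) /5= 1549 /784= 1.98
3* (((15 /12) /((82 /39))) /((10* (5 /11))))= 1287 /3280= 0.39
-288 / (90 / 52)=-832 / 5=-166.40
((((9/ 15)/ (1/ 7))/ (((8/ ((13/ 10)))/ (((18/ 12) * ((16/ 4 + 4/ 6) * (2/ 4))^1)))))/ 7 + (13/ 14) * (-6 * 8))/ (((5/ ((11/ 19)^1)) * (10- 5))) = -2724579/ 2660000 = -1.02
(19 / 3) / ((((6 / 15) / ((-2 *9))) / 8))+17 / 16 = -36463 / 16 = -2278.94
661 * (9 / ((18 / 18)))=5949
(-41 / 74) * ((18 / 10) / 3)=-123 / 370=-0.33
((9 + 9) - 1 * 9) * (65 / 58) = 585 / 58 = 10.09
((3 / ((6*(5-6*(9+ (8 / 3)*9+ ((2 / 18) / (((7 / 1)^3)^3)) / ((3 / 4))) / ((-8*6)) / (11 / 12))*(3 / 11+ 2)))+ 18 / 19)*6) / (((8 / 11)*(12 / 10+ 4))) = 1154744815269771 / 749942731537480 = 1.54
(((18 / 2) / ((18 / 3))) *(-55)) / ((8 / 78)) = -6435 / 8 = -804.38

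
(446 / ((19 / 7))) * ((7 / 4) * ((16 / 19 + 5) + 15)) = 2163546 / 361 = 5993.20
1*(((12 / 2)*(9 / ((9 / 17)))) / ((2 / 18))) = 918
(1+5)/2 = 3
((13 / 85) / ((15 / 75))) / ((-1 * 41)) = -13 / 697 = -0.02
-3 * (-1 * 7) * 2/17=42/17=2.47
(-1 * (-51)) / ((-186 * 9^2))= -17 / 5022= -0.00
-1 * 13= -13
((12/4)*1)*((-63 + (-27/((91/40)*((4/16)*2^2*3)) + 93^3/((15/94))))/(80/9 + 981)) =61923405447/4053595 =15276.17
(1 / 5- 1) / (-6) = 2 / 15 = 0.13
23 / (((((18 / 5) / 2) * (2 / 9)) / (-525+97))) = -24610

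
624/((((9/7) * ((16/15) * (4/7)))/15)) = 47775/4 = 11943.75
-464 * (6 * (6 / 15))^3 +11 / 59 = -47304353 / 7375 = -6414.15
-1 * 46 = -46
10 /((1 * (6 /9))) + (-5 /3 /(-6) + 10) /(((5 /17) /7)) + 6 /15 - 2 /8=46757 /180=259.76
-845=-845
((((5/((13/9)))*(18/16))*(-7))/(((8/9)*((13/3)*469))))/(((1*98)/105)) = -164025/10145408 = -0.02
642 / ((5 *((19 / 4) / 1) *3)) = 856 / 95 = 9.01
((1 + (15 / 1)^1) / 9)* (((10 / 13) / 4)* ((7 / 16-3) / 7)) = -205 / 1638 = -0.13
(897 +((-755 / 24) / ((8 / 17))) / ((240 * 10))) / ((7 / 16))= 11809279 / 5760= 2050.22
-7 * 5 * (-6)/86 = 105/43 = 2.44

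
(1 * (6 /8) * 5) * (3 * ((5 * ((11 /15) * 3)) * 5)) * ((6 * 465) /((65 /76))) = 26239950 /13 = 2018457.69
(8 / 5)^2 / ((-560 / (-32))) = 128 / 875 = 0.15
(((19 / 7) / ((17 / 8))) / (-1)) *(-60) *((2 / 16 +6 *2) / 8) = 116.16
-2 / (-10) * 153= 153 / 5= 30.60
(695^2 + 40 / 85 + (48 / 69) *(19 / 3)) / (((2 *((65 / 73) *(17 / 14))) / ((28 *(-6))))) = -3242731038344 / 86411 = -37526831.52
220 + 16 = 236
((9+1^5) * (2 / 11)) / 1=20 / 11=1.82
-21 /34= -0.62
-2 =-2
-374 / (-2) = 187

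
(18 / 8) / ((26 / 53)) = 477 / 104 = 4.59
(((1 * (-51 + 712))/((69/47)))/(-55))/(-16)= 31067/60720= 0.51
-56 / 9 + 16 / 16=-47 / 9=-5.22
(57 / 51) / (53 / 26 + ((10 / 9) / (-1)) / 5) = 0.62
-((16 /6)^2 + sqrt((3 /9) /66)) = -64 /9-sqrt(22) /66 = -7.18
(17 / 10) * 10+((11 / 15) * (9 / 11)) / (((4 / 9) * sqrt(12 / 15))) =27 * sqrt(5) / 40+17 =18.51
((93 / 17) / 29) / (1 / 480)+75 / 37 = 1688655 / 18241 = 92.57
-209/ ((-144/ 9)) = 209/ 16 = 13.06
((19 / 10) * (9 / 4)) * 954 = 81567 / 20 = 4078.35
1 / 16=0.06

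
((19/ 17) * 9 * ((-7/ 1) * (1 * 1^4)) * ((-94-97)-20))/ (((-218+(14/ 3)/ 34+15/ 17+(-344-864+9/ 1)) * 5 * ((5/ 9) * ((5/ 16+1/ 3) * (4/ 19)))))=-1554802452/ 55966625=-27.78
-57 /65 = -0.88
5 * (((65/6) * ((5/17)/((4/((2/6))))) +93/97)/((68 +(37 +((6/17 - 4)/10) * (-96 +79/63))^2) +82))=136217678625/117272005188176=0.00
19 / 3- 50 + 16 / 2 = -107 / 3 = -35.67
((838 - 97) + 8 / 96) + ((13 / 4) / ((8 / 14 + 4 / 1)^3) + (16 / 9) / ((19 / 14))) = 16640254585 / 22413312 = 742.43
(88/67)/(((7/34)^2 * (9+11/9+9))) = 915552/567959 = 1.61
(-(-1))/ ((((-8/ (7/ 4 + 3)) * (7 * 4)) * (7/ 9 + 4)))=-171/ 38528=-0.00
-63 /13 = -4.85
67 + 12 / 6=69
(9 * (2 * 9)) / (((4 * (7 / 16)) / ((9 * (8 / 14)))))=23328 / 49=476.08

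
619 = 619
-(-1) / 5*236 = 236 / 5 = 47.20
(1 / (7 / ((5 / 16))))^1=5 / 112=0.04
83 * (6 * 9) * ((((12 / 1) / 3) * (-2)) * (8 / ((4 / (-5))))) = 358560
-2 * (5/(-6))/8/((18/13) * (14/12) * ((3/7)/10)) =325/108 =3.01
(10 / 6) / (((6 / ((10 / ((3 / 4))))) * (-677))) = -100 / 18279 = -0.01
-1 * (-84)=84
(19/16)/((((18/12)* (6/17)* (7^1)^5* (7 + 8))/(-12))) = -323/3025260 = -0.00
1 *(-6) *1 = -6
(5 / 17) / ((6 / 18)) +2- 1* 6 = -3.12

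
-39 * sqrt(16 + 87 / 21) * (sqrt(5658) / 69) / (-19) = 39 * sqrt(620494) / 3059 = 10.04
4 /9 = 0.44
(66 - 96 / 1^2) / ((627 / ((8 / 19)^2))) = -640 / 75449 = -0.01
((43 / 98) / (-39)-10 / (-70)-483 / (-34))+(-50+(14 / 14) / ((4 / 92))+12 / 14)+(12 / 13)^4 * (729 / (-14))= -3540898741 / 71373939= -49.61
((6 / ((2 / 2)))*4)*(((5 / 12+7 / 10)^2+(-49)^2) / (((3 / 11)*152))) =95128979 / 68400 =1390.77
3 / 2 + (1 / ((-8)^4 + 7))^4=850212180548645 / 566808120365762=1.50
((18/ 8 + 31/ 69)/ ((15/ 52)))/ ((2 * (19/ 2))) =1937/ 3933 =0.49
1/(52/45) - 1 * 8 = -371/52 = -7.13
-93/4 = -23.25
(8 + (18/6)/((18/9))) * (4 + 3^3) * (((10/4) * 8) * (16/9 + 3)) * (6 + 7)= 3292510/9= 365834.44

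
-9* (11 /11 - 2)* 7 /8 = 63 /8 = 7.88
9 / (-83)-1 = -1.11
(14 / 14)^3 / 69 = 0.01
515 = 515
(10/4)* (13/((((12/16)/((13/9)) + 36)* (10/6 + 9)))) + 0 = 845/10128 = 0.08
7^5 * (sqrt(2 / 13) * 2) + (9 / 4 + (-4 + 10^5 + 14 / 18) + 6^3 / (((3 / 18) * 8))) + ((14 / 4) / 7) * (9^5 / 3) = 33614 * sqrt(26) / 13 + 3960091 / 36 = 123187.02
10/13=0.77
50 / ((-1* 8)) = -25 / 4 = -6.25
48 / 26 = 24 / 13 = 1.85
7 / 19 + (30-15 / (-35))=4096 / 133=30.80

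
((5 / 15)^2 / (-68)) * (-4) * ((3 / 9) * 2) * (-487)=-974 / 459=-2.12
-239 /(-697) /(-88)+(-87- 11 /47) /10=-25158993 /2882792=-8.73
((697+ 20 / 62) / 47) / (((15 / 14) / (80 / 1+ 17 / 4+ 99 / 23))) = 1226.26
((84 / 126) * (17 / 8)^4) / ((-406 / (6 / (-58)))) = 0.00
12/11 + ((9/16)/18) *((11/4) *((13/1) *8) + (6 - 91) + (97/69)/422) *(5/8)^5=567579747241/335856795648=1.69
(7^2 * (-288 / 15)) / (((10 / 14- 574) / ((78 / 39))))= 65856 / 20065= 3.28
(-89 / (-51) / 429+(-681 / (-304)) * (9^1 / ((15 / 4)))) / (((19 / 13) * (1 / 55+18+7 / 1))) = 44732617 / 304002432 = 0.15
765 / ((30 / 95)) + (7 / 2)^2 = 9739 / 4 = 2434.75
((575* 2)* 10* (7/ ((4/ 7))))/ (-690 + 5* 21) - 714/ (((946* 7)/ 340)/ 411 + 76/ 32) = -42421928815/ 79210053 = -535.56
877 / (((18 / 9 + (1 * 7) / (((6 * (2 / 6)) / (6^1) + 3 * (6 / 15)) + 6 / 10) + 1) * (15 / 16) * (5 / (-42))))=-6286336 / 5025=-1251.01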